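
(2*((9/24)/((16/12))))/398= 9/6368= 0.00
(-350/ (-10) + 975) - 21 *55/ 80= 15929/ 16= 995.56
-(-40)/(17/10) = 400/17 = 23.53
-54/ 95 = -0.57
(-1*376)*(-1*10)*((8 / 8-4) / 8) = -1410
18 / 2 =9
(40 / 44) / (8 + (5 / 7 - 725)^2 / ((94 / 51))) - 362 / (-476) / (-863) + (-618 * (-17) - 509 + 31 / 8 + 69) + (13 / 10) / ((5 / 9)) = 745836611307070825747 / 74048923332645800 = 10072.21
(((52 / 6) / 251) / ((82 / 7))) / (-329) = -13 / 1451031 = -0.00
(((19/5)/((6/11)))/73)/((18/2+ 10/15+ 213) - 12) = 209/461360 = 0.00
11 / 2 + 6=23 / 2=11.50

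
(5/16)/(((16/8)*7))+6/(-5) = -1319/1120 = -1.18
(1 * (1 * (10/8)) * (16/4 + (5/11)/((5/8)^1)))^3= 206.33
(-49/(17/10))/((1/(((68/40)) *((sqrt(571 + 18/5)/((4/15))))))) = -1911 *sqrt(85)/4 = -4404.64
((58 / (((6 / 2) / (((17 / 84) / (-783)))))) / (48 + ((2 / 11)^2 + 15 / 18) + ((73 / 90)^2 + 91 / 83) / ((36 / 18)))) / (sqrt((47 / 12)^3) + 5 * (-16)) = 136584800 * sqrt(141) / 13205128380361939 + 786728448000 / 620641033877011133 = 0.00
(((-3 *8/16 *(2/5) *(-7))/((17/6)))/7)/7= 18/595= 0.03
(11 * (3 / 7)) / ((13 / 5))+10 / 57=10315 / 5187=1.99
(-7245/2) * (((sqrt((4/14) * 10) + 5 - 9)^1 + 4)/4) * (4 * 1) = -1035 * sqrt(35) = -6123.14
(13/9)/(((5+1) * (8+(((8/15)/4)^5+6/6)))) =365625/13668814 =0.03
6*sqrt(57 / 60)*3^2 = 27*sqrt(95) / 5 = 52.63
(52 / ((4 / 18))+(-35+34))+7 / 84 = 2797 / 12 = 233.08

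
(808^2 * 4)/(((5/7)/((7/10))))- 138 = 63977222/25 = 2559088.88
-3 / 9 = -1 / 3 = -0.33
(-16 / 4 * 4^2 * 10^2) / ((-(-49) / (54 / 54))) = -6400 / 49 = -130.61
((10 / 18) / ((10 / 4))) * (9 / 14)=1 / 7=0.14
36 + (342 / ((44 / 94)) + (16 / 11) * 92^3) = 1133403.73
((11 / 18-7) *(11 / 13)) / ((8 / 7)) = -8855 / 1872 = -4.73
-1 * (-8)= 8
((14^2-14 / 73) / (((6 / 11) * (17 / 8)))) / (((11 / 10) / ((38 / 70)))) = 310384 / 3723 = 83.37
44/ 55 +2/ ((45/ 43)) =122/ 45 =2.71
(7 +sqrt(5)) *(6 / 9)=2 *sqrt(5) / 3 +14 / 3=6.16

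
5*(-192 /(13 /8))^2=11796480 /169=69801.66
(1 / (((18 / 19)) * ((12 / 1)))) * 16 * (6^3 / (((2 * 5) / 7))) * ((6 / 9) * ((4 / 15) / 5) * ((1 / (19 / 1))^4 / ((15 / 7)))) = 0.00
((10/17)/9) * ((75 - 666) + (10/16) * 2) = -11795/306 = -38.55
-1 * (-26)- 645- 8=-627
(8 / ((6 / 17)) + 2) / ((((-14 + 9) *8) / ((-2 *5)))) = 37 / 6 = 6.17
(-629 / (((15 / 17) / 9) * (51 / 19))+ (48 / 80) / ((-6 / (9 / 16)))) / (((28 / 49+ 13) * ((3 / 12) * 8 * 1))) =-2677087 / 30400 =-88.06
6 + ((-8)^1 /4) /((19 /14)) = 86 /19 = 4.53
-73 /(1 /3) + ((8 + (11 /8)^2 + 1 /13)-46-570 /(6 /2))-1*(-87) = -297883 /832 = -358.03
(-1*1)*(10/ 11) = -0.91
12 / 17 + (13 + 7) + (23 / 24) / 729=6158983 / 297432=20.71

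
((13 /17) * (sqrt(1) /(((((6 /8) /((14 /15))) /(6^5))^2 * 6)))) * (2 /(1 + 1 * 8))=1127153664 /425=2652126.27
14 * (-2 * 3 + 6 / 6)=-70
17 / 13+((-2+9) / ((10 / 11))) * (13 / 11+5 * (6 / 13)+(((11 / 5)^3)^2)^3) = 11222770.20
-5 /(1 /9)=-45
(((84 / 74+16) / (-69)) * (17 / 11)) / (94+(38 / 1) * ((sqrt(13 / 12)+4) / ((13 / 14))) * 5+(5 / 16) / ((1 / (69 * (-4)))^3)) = 2451995 * sqrt(39) / 8084846243473932966+157444770717 / 2694948747824644322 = 0.00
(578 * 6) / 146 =1734 / 73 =23.75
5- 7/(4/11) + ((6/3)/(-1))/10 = -289/20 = -14.45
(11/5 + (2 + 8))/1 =61/5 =12.20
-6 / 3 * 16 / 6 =-16 / 3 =-5.33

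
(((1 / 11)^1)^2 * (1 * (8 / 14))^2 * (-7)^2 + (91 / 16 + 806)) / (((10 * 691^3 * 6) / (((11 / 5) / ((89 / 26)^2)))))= 265614427 / 34497536801521200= 0.00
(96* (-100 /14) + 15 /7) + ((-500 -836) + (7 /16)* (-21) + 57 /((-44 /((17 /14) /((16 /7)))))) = -20002231 /9856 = -2029.45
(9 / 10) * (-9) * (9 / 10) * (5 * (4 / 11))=-729 / 55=-13.25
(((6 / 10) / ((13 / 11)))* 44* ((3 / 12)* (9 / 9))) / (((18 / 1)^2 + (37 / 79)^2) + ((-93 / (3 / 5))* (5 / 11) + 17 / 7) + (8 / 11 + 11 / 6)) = 1046653146 / 48494955665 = 0.02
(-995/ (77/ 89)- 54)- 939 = -2143.06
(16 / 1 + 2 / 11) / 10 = 89 / 55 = 1.62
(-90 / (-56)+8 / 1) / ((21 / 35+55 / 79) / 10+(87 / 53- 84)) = -28157575 / 241004596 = -0.12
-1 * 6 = -6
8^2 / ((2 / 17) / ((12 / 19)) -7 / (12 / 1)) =-4352 / 27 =-161.19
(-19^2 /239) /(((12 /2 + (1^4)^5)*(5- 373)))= 361 /615664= 0.00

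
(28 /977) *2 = 0.06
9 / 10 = 0.90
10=10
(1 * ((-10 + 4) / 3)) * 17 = -34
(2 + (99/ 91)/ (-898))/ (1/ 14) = 163337/ 5837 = 27.98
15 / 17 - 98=-1651 / 17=-97.12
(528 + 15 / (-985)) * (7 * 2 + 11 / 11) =1560195 / 197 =7919.77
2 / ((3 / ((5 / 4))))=0.83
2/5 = 0.40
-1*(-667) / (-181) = -667 / 181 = -3.69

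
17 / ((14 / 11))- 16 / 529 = 98699 / 7406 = 13.33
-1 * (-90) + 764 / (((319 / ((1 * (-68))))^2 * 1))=12691226 / 101761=124.72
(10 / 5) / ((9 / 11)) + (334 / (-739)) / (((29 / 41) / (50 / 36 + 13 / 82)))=280768 / 192879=1.46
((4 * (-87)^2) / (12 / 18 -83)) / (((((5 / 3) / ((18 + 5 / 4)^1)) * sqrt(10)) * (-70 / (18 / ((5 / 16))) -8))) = 377662824 * sqrt(10) / 8194225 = 145.75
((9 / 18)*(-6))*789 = -2367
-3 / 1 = -3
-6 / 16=-3 / 8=-0.38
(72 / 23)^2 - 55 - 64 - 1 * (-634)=277619 / 529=524.80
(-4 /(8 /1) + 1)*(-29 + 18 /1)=-11 /2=-5.50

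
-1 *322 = -322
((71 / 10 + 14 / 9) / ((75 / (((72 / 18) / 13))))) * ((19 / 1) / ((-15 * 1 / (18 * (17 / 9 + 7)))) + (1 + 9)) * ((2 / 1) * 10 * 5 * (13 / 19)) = -189584 / 405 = -468.11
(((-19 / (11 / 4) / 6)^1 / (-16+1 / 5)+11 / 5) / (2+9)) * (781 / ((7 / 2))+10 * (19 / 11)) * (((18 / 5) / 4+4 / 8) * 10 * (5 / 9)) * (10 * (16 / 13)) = 13500431360 / 2839023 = 4755.31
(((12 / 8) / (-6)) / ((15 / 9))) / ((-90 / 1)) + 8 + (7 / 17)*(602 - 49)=2404217 / 10200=235.71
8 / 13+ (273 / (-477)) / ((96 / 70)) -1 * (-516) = 51215107 / 99216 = 516.20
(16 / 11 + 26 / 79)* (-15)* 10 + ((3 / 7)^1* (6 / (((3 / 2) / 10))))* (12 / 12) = -1523220 / 6083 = -250.41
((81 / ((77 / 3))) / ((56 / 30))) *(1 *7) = 3645 / 308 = 11.83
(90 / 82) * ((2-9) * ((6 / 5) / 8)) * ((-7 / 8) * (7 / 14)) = 1323 / 2624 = 0.50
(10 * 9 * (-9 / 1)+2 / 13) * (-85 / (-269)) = -894880 / 3497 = -255.90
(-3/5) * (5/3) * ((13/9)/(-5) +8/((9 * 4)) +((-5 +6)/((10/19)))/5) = -47/150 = -0.31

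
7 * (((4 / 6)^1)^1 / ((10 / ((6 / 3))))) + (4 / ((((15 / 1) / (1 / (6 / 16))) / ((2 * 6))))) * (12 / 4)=26.53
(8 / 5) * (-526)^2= 2213408 / 5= 442681.60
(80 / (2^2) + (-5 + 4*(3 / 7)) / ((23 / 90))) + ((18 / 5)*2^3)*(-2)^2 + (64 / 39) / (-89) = 14860582 / 121485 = 122.32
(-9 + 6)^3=-27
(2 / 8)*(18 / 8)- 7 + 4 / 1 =-39 / 16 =-2.44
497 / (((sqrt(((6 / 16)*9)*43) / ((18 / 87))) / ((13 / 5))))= 25844*sqrt(258) / 18705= 22.19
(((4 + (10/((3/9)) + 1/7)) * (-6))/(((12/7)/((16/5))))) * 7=-2676.80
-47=-47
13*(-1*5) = -65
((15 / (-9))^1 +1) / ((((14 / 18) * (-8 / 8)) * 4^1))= 0.21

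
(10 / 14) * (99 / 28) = 495 / 196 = 2.53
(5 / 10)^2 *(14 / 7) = 1 / 2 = 0.50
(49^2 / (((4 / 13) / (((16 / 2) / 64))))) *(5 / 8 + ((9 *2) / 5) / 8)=1342159 / 1280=1048.56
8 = 8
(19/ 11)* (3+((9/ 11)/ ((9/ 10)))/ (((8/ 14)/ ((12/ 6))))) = 1292/ 121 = 10.68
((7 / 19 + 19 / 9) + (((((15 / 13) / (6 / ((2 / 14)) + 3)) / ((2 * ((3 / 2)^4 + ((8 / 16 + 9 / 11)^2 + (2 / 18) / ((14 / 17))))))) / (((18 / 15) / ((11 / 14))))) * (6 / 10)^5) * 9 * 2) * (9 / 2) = 1457973874274 / 130578248125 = 11.17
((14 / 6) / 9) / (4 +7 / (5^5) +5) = 21875 / 759564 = 0.03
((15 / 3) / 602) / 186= 5 / 111972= 0.00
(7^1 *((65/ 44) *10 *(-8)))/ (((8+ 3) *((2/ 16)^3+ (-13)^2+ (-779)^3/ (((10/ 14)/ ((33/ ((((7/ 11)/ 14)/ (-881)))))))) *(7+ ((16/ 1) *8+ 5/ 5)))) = -0.00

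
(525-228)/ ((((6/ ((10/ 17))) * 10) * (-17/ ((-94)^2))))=-437382/ 289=-1513.43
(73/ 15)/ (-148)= -73/ 2220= -0.03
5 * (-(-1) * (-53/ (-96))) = 265/ 96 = 2.76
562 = 562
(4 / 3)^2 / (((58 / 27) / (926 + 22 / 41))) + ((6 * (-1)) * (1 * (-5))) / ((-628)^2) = 179782330539 / 234461288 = 766.79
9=9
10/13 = 0.77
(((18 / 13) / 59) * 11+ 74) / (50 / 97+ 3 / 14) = 77346248 / 760097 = 101.76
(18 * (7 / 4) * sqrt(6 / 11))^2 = 11907 / 22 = 541.23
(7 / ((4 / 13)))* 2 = 91 / 2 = 45.50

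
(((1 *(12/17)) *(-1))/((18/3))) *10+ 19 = 17.82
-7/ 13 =-0.54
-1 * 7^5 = -16807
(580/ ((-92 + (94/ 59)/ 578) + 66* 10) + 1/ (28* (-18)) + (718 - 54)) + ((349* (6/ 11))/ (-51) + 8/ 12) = 120845285426743/ 182558658744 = 661.95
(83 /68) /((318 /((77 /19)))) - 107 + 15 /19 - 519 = -256865105 /410856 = -625.19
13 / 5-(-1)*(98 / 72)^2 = 28853 / 6480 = 4.45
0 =0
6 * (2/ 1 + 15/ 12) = 39/ 2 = 19.50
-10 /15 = -2 /3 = -0.67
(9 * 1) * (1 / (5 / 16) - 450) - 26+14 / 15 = -60694 / 15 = -4046.27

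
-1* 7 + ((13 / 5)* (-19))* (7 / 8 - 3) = 3919 / 40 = 97.98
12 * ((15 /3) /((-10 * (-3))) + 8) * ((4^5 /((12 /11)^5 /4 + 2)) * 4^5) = 8274836455424 /192155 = 43063341.86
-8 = -8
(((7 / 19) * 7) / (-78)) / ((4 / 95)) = -0.79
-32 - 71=-103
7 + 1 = 8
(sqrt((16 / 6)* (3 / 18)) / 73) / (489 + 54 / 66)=11 / 589986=0.00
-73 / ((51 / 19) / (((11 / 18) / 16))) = -1.04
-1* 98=-98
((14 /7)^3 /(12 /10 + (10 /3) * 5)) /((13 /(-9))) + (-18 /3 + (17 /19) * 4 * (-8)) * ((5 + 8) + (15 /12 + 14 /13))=-17578531 /33098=-531.11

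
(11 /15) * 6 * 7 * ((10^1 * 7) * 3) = 6468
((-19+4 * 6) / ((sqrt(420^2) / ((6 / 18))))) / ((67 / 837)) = 93 / 1876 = 0.05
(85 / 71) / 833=5 / 3479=0.00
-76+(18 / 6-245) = -318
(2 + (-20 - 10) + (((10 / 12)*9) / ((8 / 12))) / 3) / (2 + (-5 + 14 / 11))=1067 / 76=14.04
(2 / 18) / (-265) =-1 / 2385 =-0.00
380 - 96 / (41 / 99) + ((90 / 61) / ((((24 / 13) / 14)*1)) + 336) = 2477909 / 5002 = 495.38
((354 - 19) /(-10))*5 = -335 /2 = -167.50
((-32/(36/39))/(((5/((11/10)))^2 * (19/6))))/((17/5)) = -6292/40375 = -0.16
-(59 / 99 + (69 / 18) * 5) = -3913 / 198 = -19.76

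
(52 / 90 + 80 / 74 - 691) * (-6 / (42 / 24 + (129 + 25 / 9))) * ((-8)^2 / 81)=587649536 / 24010965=24.47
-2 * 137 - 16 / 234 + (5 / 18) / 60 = -769571 / 2808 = -274.06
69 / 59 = 1.17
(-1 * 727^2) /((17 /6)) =-3171174 /17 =-186539.65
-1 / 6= -0.17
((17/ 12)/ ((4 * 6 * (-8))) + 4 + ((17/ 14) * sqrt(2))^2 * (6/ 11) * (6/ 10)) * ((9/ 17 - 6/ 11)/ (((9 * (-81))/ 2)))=30784009/ 141077946240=0.00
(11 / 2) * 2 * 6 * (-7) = -462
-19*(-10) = 190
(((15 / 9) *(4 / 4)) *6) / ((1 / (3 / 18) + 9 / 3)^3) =10 / 729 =0.01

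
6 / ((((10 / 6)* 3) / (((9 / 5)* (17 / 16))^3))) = 10744731 / 1280000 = 8.39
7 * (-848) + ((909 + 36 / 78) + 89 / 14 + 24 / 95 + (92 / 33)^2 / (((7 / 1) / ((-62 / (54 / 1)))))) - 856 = -2987840198701 / 508377870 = -5877.20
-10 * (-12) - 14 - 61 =45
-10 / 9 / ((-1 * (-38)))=-5 / 171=-0.03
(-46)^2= 2116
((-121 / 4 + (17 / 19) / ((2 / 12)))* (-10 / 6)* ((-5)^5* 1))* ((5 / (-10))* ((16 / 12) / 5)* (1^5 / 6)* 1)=5909375 / 2052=2879.81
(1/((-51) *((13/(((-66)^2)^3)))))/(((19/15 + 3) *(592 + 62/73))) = -157128602895/3188146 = -49285.26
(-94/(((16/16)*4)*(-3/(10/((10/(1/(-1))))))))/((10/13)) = -611/60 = -10.18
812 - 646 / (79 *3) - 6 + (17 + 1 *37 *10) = 282095 / 237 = 1190.27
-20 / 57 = -0.35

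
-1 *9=-9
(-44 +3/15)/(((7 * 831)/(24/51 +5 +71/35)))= -325726/5768525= -0.06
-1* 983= -983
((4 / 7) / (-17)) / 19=-4 / 2261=-0.00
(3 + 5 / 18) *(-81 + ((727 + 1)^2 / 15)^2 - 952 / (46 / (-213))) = 4091890572.43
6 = 6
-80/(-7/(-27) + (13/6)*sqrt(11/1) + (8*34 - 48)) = -52315200/146501521 + 505440*sqrt(11)/146501521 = -0.35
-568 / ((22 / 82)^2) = -7890.98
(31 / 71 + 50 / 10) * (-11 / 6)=-2123 / 213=-9.97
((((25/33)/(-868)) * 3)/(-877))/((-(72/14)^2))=-175/1550311488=-0.00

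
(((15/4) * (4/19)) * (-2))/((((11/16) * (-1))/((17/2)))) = 4080/209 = 19.52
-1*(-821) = 821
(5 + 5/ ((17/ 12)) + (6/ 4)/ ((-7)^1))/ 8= 1979/ 1904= 1.04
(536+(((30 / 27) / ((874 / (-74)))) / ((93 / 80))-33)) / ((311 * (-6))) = -183952207 / 682524954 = -0.27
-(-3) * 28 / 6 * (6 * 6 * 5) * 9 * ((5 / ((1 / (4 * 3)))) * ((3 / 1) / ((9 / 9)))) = 4082400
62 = 62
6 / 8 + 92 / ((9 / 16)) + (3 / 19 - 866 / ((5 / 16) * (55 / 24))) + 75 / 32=-1568669293 / 1504800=-1042.44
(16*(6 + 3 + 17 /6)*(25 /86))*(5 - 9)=-28400 /129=-220.16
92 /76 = 23 /19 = 1.21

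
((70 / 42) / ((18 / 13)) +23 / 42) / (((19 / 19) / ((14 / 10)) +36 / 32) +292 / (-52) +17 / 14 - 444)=-34424 / 8777619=-0.00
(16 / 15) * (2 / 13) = 32 / 195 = 0.16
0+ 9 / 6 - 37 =-71 / 2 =-35.50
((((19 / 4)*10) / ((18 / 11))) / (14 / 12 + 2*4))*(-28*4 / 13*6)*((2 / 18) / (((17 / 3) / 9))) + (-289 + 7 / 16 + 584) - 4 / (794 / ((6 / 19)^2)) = 135079314199 / 506768912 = 266.55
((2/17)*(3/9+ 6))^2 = 1444/2601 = 0.56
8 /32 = 1 /4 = 0.25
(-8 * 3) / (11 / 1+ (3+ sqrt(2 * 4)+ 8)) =-0.97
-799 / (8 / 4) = -799 / 2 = -399.50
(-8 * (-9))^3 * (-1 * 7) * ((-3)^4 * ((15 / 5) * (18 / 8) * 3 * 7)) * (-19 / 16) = 35623553112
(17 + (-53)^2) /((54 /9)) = 471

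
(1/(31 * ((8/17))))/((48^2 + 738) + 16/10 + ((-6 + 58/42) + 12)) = 1785/79447544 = 0.00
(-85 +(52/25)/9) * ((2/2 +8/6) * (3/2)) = -133511/450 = -296.69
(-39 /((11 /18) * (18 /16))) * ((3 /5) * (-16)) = 544.58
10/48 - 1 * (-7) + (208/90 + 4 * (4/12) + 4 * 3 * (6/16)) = 5527/360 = 15.35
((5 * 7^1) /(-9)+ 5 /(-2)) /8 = -115 /144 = -0.80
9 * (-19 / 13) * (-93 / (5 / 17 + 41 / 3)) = 811053 / 9256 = 87.62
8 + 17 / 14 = 129 / 14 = 9.21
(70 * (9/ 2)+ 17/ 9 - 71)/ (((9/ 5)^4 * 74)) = 1383125/ 4369626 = 0.32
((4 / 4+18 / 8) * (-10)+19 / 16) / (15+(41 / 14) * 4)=-3507 / 2992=-1.17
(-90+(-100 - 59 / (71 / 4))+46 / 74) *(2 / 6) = -168743 / 2627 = -64.23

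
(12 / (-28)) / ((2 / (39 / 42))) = -39 / 196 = -0.20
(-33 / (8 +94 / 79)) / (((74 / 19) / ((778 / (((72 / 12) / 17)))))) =-9926113 / 4884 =-2032.37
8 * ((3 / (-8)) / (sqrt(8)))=-1.06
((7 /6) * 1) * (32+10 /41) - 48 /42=31405 /861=36.48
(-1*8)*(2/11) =-16/11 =-1.45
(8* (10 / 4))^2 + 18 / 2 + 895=1304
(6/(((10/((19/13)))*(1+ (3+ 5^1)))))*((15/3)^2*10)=950/39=24.36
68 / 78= 34 / 39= 0.87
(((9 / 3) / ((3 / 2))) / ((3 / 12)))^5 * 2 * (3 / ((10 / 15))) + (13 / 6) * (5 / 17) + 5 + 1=30081701 / 102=294918.64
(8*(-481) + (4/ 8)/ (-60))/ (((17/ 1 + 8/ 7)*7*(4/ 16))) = -461761/ 3810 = -121.20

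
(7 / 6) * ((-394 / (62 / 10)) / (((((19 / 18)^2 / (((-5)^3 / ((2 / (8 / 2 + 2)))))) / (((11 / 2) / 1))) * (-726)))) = -23270625 / 123101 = -189.04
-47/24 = -1.96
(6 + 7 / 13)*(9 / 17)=45 / 13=3.46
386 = 386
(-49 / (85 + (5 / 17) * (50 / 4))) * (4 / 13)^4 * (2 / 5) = -852992 / 430557075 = -0.00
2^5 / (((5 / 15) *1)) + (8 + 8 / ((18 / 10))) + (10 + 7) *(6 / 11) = 11654 / 99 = 117.72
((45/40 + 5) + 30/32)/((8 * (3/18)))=339/64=5.30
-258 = -258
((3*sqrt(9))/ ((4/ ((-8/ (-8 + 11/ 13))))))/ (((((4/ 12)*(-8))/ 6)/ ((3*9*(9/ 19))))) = -72.40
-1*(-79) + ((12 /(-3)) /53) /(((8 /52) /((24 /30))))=20831 /265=78.61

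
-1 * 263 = -263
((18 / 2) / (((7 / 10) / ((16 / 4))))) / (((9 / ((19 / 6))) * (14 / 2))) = 380 / 147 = 2.59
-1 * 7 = -7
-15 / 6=-5 / 2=-2.50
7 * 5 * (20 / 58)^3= 35000 / 24389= 1.44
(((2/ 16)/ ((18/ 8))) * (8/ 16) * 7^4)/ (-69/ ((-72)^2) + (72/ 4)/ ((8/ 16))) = 115248/ 62185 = 1.85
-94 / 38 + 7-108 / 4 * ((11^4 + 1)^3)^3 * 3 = -47603868023338717557695868846590202090922 / 19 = -2505466738070458818826098000000000000000.00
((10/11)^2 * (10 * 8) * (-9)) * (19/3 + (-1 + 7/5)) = -484800/121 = -4006.61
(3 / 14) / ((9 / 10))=5 / 21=0.24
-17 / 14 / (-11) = 17 / 154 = 0.11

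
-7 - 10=-17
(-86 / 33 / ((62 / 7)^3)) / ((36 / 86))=-634207 / 70783416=-0.01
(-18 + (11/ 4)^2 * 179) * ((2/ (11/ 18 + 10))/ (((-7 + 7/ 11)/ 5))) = -302247/ 1528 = -197.81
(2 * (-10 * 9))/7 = -180/7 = -25.71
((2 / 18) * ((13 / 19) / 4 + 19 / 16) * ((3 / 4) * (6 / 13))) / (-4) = -413 / 31616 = -0.01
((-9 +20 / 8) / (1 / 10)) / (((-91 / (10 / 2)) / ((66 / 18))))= 13.10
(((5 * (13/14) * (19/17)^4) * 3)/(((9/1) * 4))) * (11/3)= 93179515/42094584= 2.21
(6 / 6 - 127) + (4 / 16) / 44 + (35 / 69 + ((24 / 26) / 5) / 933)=-30805893149 / 245490960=-125.49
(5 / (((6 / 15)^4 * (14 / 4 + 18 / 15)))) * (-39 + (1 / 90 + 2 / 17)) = -185853125 / 115056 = -1615.33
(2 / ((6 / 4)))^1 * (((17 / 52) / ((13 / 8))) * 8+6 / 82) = 46636 / 20787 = 2.24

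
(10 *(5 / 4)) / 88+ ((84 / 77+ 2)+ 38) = 7257 / 176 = 41.23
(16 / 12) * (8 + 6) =56 / 3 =18.67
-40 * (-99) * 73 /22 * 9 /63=13140 /7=1877.14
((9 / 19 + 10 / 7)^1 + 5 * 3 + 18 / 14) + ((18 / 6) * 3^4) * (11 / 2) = 360347 / 266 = 1354.69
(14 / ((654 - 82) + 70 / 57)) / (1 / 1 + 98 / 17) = 399 / 110515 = 0.00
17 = 17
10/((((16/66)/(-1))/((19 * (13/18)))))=-13585/24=-566.04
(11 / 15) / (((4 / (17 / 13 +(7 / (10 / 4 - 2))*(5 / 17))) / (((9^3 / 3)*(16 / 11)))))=388476 / 1105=351.56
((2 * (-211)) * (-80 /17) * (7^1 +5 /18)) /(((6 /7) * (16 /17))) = 967435 /54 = 17915.46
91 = 91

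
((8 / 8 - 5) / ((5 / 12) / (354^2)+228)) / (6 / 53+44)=-159401952 / 400808695189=-0.00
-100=-100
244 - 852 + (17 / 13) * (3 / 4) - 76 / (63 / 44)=-2162483 / 3276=-660.10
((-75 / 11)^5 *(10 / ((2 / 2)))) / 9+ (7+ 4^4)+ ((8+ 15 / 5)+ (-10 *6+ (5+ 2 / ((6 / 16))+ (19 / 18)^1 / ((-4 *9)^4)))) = -78623855505492223 / 4869069055488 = -16147.62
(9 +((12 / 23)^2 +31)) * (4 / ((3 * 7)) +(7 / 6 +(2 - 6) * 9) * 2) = -31082536 / 11109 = -2797.96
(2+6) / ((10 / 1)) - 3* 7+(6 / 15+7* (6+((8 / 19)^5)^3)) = 1685106331769125720309 / 75905635149373991495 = 22.20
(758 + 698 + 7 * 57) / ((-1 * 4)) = -1855 / 4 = -463.75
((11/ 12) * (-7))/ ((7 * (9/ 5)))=-55/ 108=-0.51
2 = 2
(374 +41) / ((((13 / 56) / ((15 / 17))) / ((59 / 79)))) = 20567400 / 17459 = 1178.04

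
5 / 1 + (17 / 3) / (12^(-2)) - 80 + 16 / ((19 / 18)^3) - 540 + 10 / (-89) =130936829 / 610451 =214.49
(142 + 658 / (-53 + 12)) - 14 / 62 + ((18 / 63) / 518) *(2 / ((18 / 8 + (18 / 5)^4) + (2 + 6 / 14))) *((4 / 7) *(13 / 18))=7877507976611747 / 62656448045121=125.73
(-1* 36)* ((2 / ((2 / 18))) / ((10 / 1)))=-324 / 5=-64.80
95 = 95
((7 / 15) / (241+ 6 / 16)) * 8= 448 / 28965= 0.02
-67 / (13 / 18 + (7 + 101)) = -1206 / 1957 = -0.62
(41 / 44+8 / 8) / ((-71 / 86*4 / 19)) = -11.11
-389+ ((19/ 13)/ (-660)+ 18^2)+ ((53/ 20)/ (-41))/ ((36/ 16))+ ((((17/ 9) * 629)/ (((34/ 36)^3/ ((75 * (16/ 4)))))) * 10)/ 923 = 5756278928129/ 1273795380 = 4519.00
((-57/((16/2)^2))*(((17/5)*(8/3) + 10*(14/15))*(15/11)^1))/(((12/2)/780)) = -255645/88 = -2905.06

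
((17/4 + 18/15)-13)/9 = -151/180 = -0.84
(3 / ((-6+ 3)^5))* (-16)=16 / 81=0.20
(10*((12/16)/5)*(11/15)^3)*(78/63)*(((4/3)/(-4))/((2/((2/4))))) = -17303/283500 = -0.06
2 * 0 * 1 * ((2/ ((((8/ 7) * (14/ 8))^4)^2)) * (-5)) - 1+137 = 136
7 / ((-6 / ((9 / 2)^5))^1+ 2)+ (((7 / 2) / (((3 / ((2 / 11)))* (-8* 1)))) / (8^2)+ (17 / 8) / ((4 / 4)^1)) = 1869385835 / 332023296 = 5.63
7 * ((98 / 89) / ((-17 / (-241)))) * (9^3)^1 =120522654 / 1513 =79658.07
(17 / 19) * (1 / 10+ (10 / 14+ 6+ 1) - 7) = 51 / 70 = 0.73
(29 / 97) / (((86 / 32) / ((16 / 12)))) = 1856 / 12513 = 0.15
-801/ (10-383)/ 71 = 0.03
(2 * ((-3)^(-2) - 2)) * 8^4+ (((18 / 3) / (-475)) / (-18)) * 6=-66150382 / 4275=-15473.77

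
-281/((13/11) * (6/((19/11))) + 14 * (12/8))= -5339/477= -11.19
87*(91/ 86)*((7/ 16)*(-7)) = -387933/ 1376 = -281.93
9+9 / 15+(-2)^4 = 25.60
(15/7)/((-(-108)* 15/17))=17/756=0.02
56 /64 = 7 /8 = 0.88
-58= -58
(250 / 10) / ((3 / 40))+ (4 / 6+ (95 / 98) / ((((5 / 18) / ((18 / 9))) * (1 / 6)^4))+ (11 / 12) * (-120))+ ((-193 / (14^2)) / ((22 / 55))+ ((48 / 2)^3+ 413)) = 1316229 / 56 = 23504.09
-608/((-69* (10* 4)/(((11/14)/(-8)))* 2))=-209/19320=-0.01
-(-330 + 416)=-86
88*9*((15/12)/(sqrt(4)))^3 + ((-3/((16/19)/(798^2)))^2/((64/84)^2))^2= 78603135622464327116776440.00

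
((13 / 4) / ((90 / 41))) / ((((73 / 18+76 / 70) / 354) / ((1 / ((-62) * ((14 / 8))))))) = -2301 / 2449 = -0.94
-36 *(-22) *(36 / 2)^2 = 256608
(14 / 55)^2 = 196 / 3025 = 0.06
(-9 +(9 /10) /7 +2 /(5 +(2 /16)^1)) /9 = -24341 /25830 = -0.94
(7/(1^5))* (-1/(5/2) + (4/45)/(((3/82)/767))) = 1760654/135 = 13041.88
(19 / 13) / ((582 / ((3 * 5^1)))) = 95 / 2522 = 0.04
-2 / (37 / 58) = -116 / 37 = -3.14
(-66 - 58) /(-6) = 62 /3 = 20.67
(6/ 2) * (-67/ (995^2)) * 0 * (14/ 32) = 0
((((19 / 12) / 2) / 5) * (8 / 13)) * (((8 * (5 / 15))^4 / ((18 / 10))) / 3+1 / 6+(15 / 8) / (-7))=21555253 / 23882040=0.90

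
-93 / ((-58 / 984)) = 45756 / 29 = 1577.79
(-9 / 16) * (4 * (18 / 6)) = -27 / 4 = -6.75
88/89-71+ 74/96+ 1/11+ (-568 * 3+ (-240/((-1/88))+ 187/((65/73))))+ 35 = 59842962527/3054480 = 19591.87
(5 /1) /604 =5 /604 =0.01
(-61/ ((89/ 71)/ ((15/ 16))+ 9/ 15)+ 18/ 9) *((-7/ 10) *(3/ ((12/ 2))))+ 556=23366433/ 41260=566.32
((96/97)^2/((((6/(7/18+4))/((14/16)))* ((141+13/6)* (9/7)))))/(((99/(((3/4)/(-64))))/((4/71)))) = -3871/170432113797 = -0.00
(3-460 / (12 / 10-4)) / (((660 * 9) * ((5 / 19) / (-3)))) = -0.32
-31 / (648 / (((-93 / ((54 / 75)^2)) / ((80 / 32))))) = 120125 / 34992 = 3.43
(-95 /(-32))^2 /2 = 9025 /2048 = 4.41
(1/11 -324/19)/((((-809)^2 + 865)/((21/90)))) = -4963/821803884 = -0.00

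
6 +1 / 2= 13 / 2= 6.50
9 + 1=10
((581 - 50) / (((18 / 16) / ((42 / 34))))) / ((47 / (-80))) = -792960 / 799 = -992.44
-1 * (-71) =71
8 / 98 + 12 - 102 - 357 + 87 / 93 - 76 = -792892 / 1519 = -521.98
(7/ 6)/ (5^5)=7/ 18750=0.00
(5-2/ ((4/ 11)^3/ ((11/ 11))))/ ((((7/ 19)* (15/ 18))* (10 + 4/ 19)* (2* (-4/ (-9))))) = -11413737/ 869120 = -13.13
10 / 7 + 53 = 381 / 7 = 54.43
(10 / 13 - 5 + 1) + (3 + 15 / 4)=3.52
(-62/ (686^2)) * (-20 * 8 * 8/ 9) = 19840/ 1058841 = 0.02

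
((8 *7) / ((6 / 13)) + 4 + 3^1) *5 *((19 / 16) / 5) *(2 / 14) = 1045 / 48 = 21.77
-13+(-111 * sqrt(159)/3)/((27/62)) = -2294 * sqrt(159)/27- 13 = -1084.34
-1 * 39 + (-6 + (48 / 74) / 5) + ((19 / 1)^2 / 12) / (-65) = -1308313 / 28860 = -45.33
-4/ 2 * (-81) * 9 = 1458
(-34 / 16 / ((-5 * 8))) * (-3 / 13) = -51 / 4160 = -0.01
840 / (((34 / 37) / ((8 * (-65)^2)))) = 525252000 / 17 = 30897176.47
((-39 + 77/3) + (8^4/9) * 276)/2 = 188396/3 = 62798.67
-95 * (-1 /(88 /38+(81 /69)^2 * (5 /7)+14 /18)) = 23.30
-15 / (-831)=5 / 277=0.02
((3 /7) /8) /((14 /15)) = 45 /784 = 0.06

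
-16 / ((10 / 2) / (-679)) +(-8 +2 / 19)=205666 / 95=2164.91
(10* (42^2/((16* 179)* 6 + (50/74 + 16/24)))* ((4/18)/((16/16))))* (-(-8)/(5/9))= 6265728/1907573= 3.28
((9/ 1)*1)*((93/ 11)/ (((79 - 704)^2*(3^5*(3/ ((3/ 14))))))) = 31/ 541406250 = 0.00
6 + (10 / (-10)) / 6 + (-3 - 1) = 11 / 6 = 1.83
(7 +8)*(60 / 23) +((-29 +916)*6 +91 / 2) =248705 / 46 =5406.63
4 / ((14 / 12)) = 24 / 7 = 3.43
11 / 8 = 1.38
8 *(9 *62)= 4464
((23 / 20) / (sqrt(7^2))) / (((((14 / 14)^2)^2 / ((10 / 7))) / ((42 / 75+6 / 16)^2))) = 804287 / 3920000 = 0.21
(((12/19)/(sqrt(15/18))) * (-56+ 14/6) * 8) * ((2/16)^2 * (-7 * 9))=10143 * sqrt(30)/190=292.40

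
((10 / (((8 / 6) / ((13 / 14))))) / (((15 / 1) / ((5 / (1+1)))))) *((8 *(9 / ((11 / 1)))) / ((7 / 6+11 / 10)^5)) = 444234375 / 3498527648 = 0.13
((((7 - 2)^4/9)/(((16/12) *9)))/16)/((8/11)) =6875/13824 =0.50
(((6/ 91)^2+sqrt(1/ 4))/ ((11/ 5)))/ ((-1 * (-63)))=41765/ 11477466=0.00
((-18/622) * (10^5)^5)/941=-307533546784395064428.28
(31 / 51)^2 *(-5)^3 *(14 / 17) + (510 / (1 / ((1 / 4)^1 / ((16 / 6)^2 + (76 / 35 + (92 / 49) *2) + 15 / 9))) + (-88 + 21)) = -276301450819 / 2867295582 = -96.36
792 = 792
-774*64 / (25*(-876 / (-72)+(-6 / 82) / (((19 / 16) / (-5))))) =-231531264 / 1457675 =-158.84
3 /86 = 0.03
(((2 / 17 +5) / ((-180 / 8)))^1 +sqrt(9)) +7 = 2492 / 255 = 9.77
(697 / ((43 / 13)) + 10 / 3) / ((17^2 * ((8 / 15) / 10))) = 690325 / 49708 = 13.89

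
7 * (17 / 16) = 119 / 16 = 7.44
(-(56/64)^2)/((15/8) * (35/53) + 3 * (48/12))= -2597/44904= -0.06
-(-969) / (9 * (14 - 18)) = -323 / 12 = -26.92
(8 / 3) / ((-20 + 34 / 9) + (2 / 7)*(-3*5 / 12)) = -336 / 2089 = -0.16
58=58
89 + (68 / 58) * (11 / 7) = 18441 / 203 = 90.84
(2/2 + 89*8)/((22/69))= 49197/22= 2236.23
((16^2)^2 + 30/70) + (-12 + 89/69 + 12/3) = 31650854/483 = 65529.72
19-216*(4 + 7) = -2357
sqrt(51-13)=sqrt(38)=6.16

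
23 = 23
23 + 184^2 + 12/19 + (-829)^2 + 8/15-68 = 205500152/285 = 721053.16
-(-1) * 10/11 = 10/11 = 0.91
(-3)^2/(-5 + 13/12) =-108/47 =-2.30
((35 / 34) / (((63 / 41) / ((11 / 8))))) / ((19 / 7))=15785 / 46512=0.34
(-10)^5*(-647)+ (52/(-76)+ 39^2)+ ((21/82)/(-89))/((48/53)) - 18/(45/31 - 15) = 5024119740533493/77650720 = 64701521.64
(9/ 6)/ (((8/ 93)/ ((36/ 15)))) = 837/ 20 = 41.85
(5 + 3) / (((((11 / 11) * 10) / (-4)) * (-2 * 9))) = 8 / 45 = 0.18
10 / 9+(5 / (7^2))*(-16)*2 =-950 / 441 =-2.15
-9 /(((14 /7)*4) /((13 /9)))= -13 /8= -1.62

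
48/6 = 8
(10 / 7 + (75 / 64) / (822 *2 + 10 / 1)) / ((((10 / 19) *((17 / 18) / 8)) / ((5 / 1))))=181103535 / 1574608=115.01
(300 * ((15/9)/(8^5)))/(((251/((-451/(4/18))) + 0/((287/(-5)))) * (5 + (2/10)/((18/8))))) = -22831875/941735936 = -0.02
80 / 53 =1.51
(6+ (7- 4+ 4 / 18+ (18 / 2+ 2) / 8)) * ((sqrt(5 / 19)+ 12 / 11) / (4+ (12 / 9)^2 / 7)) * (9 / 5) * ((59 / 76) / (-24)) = -2836071 / 17923840- 945357 * sqrt(95) / 123837440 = -0.23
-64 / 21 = -3.05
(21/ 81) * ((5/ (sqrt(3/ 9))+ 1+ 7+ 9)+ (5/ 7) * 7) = 35 * sqrt(3)/ 27+ 154/ 27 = 7.95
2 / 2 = 1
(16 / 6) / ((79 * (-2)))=-4 / 237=-0.02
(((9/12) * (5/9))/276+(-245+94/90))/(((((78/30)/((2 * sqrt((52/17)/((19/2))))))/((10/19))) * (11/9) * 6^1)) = -20199395 * sqrt(8398)/242215116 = -7.64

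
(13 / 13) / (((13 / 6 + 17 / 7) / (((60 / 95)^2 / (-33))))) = -2016 / 766403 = -0.00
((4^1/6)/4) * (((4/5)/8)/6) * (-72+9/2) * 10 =-15/8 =-1.88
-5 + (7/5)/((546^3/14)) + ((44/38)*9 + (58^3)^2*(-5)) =-30034017080277848801/157788540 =-190343462714.58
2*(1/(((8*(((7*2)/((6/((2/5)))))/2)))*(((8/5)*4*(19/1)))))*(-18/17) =-675/144704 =-0.00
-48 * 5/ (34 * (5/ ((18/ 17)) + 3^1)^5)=-226748160/ 882110359883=-0.00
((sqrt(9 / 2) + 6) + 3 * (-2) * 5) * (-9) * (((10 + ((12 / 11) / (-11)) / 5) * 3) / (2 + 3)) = 3912624 / 3025-244539 * sqrt(2) / 3025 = 1179.11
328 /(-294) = -164 /147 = -1.12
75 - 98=-23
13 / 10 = 1.30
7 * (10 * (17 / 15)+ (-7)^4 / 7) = 7441 / 3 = 2480.33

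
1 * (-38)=-38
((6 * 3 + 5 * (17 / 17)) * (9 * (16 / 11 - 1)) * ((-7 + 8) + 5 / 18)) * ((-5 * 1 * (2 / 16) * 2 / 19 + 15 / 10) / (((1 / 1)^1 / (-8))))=-288305 / 209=-1379.45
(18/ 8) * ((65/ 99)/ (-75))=-0.02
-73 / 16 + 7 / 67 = -4779 / 1072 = -4.46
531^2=281961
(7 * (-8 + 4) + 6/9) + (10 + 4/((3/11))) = -2.67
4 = 4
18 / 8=9 / 4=2.25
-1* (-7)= 7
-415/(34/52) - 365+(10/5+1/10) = -169593/170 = -997.61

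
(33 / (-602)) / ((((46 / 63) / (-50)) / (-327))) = -1227.49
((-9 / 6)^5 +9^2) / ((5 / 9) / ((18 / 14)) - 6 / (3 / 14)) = -6561 / 2464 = -2.66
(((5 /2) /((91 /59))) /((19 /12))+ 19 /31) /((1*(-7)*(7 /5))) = -438605 /2626351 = -0.17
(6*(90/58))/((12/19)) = 855/58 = 14.74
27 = 27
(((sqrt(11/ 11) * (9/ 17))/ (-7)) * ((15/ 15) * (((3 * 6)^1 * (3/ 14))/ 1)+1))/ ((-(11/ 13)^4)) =514098/ 717409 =0.72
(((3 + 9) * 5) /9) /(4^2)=5 /12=0.42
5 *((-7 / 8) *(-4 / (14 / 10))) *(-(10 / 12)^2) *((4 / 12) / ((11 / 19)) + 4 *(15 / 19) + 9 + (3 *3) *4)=-4774375 / 11286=-423.04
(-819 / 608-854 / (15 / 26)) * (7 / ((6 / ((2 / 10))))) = -94586219 / 273600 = -345.71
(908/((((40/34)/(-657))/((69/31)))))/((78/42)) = -1224580329/2015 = -607732.17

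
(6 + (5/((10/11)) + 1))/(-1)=-12.50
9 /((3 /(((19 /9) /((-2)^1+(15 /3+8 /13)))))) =247 /141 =1.75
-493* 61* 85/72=-2556205/72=-35502.85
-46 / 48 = -23 / 24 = -0.96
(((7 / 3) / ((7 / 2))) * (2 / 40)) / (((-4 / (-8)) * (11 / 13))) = 0.08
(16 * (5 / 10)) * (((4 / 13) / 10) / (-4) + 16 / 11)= 8276 / 715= 11.57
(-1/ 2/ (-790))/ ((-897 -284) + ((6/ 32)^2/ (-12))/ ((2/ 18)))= -256/ 477701545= -0.00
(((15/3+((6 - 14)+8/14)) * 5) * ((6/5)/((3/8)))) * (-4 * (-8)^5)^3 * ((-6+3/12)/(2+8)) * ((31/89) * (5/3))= 54588131083357782016/1869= 29207132735878963.09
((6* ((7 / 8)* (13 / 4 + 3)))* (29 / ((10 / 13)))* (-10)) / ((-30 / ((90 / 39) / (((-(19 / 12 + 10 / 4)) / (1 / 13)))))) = -6525 / 364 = -17.93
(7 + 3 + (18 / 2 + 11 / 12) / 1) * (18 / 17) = 717 / 34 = 21.09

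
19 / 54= 0.35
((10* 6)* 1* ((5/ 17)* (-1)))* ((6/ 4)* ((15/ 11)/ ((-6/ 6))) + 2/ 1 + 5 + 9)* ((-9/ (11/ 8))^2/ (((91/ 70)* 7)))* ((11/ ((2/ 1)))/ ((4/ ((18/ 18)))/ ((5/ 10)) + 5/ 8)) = -3182976000/ 4305301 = -739.32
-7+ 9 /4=-19 /4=-4.75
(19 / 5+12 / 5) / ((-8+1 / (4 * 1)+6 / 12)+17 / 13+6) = 107.47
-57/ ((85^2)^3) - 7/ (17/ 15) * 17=-39600699140682/ 377149515625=-105.00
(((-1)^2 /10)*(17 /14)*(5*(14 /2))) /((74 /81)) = 1377 /296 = 4.65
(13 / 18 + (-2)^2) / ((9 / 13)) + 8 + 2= 2725 / 162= 16.82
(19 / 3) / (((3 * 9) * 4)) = 19 / 324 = 0.06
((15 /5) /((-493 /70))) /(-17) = 210 /8381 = 0.03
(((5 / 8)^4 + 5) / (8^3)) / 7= 3015 / 2097152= 0.00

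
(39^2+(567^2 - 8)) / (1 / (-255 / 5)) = -16473102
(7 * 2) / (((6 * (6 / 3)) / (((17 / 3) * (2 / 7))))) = 1.89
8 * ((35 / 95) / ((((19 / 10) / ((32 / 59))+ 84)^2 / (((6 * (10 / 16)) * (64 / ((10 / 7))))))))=963379200 / 14897064019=0.06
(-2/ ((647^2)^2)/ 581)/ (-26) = 1/ 1323538586836193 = 0.00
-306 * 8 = -2448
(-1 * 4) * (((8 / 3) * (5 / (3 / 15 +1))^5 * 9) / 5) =-1953125 / 81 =-24112.65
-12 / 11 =-1.09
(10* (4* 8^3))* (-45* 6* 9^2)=-447897600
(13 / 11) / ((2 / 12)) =78 / 11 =7.09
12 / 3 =4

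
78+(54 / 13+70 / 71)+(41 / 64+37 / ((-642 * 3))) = 4764866393 / 56886336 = 83.76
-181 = -181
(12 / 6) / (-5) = -2 / 5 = -0.40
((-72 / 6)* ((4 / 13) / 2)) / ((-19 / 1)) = 24 / 247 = 0.10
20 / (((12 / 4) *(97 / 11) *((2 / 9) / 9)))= 2970 / 97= 30.62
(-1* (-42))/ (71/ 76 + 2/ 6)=9576/ 289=33.13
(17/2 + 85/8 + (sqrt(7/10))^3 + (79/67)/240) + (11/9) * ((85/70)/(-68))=7 * sqrt(70)/100 + 6452419/337680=19.69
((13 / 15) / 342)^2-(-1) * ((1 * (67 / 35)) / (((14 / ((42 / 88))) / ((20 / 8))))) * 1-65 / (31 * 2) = -222435404413 / 251273761200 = -0.89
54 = 54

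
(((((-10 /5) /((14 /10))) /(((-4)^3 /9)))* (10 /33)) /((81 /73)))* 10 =9125 /16632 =0.55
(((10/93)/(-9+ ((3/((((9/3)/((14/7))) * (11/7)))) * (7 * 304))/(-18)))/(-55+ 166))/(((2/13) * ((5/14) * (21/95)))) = -27170/54323067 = -0.00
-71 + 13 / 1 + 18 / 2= -49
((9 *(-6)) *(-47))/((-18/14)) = -1974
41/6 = 6.83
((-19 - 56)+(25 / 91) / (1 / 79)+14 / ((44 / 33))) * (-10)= 38945 / 91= 427.97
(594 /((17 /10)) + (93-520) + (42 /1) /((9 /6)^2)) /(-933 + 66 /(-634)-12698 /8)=3810340 /162986259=0.02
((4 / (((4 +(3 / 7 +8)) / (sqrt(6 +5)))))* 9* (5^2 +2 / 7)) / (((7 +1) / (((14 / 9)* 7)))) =2891* sqrt(11) / 29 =330.63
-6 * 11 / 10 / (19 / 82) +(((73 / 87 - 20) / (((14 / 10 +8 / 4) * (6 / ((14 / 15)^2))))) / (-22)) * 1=-1187093701 / 41729985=-28.45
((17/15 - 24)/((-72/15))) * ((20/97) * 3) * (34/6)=29155/1746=16.70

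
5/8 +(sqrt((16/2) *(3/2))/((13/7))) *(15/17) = 2.27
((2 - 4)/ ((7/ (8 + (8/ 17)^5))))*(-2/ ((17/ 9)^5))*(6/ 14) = 8071968066912/ 98783701122001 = 0.08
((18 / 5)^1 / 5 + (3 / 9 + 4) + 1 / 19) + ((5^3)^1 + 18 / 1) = 211051 / 1425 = 148.11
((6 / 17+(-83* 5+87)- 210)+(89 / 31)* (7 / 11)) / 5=-3106149 / 28985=-107.16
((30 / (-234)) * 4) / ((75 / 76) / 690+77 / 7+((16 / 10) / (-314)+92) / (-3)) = 54887200 / 2104589253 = 0.03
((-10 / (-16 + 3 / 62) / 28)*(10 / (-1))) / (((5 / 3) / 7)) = -0.94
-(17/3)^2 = -289/9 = -32.11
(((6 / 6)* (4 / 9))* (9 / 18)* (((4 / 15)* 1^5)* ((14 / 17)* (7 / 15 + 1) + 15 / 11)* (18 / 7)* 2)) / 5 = 230816 / 1472625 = 0.16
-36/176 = -9/44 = -0.20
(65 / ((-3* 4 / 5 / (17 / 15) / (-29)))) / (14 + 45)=15.09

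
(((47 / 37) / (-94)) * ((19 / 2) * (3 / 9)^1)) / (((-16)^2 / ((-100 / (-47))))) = -475 / 1335552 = -0.00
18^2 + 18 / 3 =330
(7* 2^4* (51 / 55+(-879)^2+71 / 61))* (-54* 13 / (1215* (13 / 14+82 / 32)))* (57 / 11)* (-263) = 4224644728758691328 / 216447825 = 19518074292.31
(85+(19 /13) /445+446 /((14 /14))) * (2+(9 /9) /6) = 1535927 /1335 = 1150.51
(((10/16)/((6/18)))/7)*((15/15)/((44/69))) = 0.42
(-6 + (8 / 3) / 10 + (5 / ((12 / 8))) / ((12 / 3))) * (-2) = 49 / 5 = 9.80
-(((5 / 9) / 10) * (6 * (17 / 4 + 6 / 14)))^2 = -17161 / 7056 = -2.43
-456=-456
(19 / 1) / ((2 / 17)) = 323 / 2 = 161.50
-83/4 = -20.75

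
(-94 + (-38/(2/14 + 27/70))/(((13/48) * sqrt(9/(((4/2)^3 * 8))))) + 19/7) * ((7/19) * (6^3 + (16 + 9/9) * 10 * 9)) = -514060.11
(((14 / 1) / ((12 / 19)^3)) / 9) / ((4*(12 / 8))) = 48013 / 46656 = 1.03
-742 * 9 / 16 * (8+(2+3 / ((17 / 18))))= -93492 / 17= -5499.53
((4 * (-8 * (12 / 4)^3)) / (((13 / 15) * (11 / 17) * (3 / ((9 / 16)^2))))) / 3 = -61965 / 1144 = -54.17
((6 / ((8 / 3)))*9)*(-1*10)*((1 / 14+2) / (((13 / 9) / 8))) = -211410 / 91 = -2323.19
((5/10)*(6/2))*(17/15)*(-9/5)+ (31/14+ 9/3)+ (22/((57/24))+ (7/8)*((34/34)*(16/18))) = 364942/29925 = 12.20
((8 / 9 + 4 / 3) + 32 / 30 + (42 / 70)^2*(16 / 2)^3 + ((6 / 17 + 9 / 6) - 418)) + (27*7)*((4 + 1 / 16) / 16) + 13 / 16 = -175998851 / 979200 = -179.74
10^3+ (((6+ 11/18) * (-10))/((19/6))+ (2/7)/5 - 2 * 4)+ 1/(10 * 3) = 3875141/3990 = 971.21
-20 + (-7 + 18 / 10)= -126 / 5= -25.20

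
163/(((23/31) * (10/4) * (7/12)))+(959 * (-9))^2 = 59967920877/805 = 74494311.65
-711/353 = -2.01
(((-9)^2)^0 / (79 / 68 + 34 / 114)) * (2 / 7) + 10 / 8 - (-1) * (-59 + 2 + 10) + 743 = 110511665 / 158452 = 697.45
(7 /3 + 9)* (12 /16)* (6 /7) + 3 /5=276 /35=7.89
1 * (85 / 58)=85 / 58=1.47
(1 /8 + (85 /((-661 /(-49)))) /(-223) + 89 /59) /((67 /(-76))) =-2121954827 /1165368118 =-1.82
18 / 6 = 3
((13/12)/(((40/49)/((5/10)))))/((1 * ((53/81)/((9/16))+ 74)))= 154791/17534080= 0.01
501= 501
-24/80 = -3/10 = -0.30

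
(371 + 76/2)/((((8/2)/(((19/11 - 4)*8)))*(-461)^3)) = 20450/1077693991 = 0.00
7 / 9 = 0.78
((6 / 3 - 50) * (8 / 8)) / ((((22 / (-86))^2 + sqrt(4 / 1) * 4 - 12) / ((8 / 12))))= 59168 / 7275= 8.13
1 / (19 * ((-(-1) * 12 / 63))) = 0.28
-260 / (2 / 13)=-1690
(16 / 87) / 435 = 16 / 37845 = 0.00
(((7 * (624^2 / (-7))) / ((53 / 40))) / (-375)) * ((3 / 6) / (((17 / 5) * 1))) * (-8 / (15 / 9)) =-12460032 / 22525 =-553.16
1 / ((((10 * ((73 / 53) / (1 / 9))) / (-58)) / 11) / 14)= -236698 / 3285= -72.05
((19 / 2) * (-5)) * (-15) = 1425 / 2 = 712.50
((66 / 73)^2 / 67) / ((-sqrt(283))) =-0.00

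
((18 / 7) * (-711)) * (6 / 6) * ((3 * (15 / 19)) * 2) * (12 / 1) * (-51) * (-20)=-14098276800 / 133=-106002081.20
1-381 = -380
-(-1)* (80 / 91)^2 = 6400 / 8281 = 0.77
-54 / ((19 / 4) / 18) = -3888 / 19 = -204.63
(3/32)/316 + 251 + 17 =2710019/10112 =268.00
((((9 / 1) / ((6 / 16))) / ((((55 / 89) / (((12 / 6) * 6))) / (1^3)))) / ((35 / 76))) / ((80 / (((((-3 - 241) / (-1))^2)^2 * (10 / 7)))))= 863108522717184 / 13475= 64052580535.60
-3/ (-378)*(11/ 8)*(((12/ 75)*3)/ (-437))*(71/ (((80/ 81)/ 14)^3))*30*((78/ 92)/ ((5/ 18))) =-7138538185779/ 32163200000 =-221.95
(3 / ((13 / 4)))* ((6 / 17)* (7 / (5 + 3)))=63 / 221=0.29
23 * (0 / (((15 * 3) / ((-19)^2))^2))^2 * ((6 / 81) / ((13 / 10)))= 0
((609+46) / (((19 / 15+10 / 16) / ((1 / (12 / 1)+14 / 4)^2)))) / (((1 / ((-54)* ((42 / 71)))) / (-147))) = 336478523850 / 16117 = 20877242.90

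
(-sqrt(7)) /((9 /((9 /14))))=-sqrt(7) /14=-0.19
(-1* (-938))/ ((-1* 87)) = -938/ 87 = -10.78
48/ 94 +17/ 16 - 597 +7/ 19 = -8502195/ 14288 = -595.06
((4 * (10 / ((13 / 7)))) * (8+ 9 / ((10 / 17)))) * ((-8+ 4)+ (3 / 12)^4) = -1668513 / 832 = -2005.42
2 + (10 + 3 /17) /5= 4.04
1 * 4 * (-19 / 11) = -76 / 11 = -6.91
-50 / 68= -25 / 34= -0.74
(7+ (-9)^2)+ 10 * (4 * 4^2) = 728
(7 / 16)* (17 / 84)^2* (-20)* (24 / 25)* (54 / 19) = -0.98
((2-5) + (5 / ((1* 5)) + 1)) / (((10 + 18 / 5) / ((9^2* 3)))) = -1215 / 68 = -17.87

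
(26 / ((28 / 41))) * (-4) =-1066 / 7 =-152.29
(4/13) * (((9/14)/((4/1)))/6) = 3/364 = 0.01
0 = 0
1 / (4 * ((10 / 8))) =1 / 5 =0.20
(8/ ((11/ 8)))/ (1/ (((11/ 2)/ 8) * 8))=32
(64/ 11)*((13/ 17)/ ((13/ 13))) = 832/ 187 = 4.45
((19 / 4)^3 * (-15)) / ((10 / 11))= -226347 / 128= -1768.34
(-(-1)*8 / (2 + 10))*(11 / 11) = 2 / 3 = 0.67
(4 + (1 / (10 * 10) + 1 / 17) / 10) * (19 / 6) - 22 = -949777 / 102000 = -9.31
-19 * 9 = -171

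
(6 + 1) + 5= 12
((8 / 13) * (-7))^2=3136 / 169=18.56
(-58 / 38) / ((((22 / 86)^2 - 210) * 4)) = 53621 / 29500844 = 0.00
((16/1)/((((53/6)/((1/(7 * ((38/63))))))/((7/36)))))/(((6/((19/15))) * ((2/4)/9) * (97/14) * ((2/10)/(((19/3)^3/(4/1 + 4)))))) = 336091/46269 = 7.26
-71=-71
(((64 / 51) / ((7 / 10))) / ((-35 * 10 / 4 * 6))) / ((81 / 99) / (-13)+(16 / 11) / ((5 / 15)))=-18304 / 23053275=-0.00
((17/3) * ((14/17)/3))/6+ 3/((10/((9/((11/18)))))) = 6946/1485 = 4.68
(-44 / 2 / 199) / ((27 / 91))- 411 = -2210305 / 5373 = -411.37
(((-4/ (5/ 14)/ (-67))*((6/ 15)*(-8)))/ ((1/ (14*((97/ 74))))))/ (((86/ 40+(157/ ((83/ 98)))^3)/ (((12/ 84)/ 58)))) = -99390303488/ 26184956427122361255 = -0.00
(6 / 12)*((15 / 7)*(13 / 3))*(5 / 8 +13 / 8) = 585 / 56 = 10.45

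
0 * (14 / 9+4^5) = 0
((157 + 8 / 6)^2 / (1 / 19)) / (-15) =-857375 / 27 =-31754.63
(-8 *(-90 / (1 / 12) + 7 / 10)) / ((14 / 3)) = 64758 / 35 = 1850.23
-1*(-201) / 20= 10.05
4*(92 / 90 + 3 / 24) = 413 / 90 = 4.59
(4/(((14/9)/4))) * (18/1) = 185.14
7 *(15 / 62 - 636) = -4450.31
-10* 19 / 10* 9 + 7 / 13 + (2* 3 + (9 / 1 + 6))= -1943 / 13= -149.46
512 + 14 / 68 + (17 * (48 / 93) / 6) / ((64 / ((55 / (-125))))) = 161956321 / 316200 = 512.20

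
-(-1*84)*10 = 840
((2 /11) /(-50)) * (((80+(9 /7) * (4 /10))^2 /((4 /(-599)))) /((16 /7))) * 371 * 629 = 39643804305503 /110000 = 360398220.96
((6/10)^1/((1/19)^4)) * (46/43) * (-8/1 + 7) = -83647.90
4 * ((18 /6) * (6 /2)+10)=76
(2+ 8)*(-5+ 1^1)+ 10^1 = -30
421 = 421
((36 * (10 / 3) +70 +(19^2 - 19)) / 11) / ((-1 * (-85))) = 532 / 935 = 0.57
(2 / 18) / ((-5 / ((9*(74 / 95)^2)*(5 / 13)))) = -0.05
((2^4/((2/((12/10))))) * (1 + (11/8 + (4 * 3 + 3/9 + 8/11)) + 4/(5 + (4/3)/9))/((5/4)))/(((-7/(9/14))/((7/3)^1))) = -1019892/38225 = -26.68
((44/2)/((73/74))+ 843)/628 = 1.38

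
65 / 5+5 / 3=44 / 3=14.67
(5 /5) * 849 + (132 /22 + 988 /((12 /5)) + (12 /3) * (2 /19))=72224 /57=1267.09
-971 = -971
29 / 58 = 0.50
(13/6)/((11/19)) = 3.74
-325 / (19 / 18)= -5850 / 19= -307.89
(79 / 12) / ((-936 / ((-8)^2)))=-158 / 351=-0.45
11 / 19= 0.58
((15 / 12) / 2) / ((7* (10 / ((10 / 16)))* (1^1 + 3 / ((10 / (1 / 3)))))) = 25 / 4928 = 0.01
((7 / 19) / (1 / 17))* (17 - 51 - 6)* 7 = -33320 / 19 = -1753.68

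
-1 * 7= -7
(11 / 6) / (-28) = -11 / 168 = -0.07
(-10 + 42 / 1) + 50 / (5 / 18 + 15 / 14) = 1174 / 17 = 69.06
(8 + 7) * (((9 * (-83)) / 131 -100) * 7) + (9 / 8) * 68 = -2887827 / 262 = -11022.24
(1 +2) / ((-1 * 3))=-1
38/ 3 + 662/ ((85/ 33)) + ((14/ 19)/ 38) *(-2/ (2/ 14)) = 24800258/ 92055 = 269.41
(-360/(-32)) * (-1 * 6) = -135/2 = -67.50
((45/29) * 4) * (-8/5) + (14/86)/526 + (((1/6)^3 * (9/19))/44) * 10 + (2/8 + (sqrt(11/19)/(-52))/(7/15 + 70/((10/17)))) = -31848959503/3290104752-15 * sqrt(209)/1770496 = -9.68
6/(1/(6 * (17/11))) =612/11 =55.64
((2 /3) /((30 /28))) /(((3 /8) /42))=3136 /45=69.69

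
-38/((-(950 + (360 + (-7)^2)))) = 38/1359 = 0.03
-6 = -6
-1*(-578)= 578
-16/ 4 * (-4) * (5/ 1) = 80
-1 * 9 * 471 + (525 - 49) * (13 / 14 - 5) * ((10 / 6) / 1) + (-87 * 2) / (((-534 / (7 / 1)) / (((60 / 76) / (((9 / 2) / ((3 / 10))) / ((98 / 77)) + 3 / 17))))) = -11985703401 / 1604759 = -7468.85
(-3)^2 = 9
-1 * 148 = -148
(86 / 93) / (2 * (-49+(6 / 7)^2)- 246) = -2107 / 780456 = -0.00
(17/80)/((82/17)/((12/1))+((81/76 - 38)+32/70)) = -115311/19575796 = -0.01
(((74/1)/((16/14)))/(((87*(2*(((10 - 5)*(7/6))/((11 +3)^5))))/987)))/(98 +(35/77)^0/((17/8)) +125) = 83473377288/550855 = 151534.21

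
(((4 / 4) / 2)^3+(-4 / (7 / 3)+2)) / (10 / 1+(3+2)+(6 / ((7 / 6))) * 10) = 23 / 3720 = 0.01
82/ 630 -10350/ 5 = -652009/ 315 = -2069.87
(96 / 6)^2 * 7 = 1792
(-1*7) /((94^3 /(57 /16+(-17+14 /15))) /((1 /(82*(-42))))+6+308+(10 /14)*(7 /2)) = -42014 /1373056921713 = -0.00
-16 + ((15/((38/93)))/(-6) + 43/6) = -3409/228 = -14.95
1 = 1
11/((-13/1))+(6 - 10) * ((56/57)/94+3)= -12.89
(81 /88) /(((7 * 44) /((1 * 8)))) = 81 /3388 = 0.02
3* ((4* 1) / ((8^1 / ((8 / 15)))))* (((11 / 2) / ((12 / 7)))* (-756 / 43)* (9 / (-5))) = 87318 / 1075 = 81.23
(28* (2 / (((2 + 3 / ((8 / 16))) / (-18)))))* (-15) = 1890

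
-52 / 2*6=-156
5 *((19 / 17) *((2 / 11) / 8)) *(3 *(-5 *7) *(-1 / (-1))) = -9975 / 748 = -13.34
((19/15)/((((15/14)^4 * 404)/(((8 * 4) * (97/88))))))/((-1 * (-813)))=70800688/685900153125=0.00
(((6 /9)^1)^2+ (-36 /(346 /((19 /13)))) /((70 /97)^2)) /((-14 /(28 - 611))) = 4407333667 /694266300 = 6.35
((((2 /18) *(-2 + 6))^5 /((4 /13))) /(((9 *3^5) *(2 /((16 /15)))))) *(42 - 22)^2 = 2129920 /387420489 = 0.01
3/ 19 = 0.16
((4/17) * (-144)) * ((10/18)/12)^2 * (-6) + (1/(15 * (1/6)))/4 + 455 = 2090909/4590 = 455.54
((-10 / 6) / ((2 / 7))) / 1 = -35 / 6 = -5.83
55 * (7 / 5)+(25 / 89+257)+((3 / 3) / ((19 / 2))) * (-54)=555657 / 1691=328.60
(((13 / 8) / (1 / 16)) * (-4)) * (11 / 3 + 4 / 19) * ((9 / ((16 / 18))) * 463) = -35915373 / 19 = -1890282.79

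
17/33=0.52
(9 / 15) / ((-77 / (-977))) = 2931 / 385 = 7.61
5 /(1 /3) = 15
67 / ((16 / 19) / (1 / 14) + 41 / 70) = 89110 / 16459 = 5.41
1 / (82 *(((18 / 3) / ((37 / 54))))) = 37 / 26568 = 0.00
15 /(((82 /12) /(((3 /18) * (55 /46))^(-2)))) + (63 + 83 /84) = 248504987 /2083620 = 119.27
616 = 616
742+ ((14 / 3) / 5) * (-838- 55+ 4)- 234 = -4826 / 15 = -321.73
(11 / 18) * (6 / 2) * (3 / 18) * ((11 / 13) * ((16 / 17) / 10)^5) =991232 / 519135215625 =0.00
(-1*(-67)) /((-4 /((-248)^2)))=-1030192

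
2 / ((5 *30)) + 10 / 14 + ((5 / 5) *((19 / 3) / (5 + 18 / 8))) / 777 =1231558 / 1689975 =0.73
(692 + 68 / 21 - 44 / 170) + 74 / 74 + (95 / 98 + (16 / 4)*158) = 33210427 / 24990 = 1328.95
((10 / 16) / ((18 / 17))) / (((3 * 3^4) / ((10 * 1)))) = 425 / 17496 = 0.02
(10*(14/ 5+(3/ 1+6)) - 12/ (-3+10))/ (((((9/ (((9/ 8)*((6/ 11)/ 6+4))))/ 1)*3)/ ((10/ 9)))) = 925/ 42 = 22.02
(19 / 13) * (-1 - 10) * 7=-1463 / 13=-112.54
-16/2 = -8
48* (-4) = -192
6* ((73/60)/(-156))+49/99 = 0.45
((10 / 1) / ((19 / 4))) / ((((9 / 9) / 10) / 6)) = 2400 / 19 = 126.32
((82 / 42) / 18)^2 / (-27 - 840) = -1681 / 123880428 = -0.00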